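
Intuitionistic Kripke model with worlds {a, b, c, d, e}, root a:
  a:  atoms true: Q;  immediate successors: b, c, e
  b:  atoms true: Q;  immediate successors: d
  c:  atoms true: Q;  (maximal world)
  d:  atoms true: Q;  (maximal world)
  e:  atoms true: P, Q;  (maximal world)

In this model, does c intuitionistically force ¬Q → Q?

Yes

c ⊩ ¬Q → Q vacuously: no world accessible from c forces the antecedent ¬Q.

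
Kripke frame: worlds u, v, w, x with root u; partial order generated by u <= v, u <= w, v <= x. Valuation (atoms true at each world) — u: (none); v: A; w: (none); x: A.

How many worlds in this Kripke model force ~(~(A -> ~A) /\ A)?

1

u: does not force it — u ||-/- ~(~(A -> ~A) /\ A) since v is accessible from u and v ||- ~(A -> ~A) /\ A.
v: does not force it.
w: forces it.
x: does not force it.
Worlds forcing the formula: {w}.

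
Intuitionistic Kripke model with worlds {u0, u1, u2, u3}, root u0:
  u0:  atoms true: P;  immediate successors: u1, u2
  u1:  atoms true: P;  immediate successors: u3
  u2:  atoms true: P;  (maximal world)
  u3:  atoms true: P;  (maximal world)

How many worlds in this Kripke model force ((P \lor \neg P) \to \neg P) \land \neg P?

u0: does not force it — u0 \nVdash ((P \lor \neg P) \to \neg P) \land \neg P since u0 fails (P \lor \neg P) \to \neg P.
u1: does not force it.
u2: does not force it.
u3: does not force it.
Worlds forcing the formula: { }.

0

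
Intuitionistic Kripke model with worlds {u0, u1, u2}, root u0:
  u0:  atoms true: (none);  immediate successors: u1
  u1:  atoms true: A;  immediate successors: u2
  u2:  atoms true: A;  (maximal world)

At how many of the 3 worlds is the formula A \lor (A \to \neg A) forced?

2

u0: does not force it — u0 \nVdash A \lor (A \to \neg A): neither disjunct is forced at u0.
u1: forces it.
u2: forces it.
Worlds forcing the formula: {u1, u2}.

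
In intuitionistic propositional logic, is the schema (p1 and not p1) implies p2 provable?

This is an instance of ex falso quodlibet, which is intuitionistically derivable.
No world can force both p1 and not p1, so the antecedent p1 and not p1 is never forced and the implication holds vacuously at every world.

Yes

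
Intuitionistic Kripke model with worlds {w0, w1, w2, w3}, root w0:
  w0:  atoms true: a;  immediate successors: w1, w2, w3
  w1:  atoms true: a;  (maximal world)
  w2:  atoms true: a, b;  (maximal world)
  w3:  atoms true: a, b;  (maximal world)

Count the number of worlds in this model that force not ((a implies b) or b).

1

w0: does not force it — w0 does not force not ((a implies b) or b) since w2 is accessible from w0 and w2 forces (a implies b) or b.
w1: forces it.
w2: does not force it — w2 does not force not ((a implies b) or b) since w2 is accessible from w2 and w2 forces (a implies b) or b.
w3: does not force it.
Worlds forcing the formula: {w1}.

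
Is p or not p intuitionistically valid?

No

This is the law of excluded middle, which is not intuitionistically valid.
A Kripke countermodel: worlds s0, s1; order generated by s0 <= s1; atoms true at each world — s0:{}; s1:{p}.
s0 does not force p or not p: neither disjunct is forced at s0.
s0 lacks atom p, so s0 does not force p.
So the root s0 does not force the formula.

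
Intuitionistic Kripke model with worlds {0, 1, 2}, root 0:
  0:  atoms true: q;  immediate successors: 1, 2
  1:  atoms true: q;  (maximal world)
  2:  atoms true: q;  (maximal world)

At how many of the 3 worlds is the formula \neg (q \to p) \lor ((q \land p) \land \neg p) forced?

3

0: forces it.
1: forces it.
2: forces it.
Worlds forcing the formula: {0, 1, 2}.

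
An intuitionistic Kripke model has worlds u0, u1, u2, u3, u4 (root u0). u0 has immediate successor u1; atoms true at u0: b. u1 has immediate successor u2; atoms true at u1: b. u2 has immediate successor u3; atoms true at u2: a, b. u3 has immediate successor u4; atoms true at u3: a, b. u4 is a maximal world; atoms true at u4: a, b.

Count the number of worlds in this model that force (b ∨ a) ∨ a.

u0: forces it.
u1: forces it.
u2: forces it.
u3: forces it.
u4: forces it.
Worlds forcing the formula: {u0, u1, u2, u3, u4}.

5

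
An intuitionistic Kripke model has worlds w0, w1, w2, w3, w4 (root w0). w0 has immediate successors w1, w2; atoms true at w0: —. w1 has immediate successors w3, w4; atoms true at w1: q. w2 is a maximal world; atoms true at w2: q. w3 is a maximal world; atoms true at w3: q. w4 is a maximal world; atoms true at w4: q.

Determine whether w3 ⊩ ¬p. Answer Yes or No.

w3 ⊩ ¬p: no world accessible from w3 forces p.

Yes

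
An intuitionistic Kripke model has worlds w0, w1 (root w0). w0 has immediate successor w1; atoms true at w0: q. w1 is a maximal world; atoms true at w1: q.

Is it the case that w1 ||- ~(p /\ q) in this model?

Yes

w1 ||- ~(p /\ q): no world accessible from w1 forces p /\ q.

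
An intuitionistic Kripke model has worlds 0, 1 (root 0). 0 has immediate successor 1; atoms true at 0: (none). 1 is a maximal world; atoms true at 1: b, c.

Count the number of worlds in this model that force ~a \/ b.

2

0: forces it.
1: forces it.
Worlds forcing the formula: {0, 1}.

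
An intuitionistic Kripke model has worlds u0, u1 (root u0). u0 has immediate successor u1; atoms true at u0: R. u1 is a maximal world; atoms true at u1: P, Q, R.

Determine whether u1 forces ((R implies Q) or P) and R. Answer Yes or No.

u1 forces ((R implies Q) or P) and R since u1 forces both conjuncts.

Yes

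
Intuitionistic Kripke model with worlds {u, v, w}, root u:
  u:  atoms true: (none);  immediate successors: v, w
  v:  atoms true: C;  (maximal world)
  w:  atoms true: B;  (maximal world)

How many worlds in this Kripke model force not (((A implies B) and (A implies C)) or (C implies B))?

u: does not force it — u does not force not (((A implies B) and (A implies C)) or (C implies B)) since u is accessible from u and u forces ((A implies B) and (A implies C)) or (C implies B).
v: does not force it.
w: does not force it.
Worlds forcing the formula: { }.

0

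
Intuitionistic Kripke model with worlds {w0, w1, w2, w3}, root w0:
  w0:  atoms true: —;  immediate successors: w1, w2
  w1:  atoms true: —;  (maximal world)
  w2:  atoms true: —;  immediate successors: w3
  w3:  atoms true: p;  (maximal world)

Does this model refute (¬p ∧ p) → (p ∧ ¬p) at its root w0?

No

w0 ⊩ (¬p ∧ p) → (p ∧ ¬p) vacuously: no world accessible from w0 forces the antecedent ¬p ∧ p.
So the root w0 forces (¬p ∧ p) → (p ∧ ¬p); the model is not a countermodel.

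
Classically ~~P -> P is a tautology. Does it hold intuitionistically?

No

This is double-negation elimination, which is not intuitionistically valid.
A Kripke countermodel: worlds 0, 1; order generated by 0 <= 1; atoms true at each world — 0:{}; 1:{P}.
0 ||-/- ~~P -> P: already at 0 itself, 0 ||- ~~P but 0 ||-/- P.
0 lacks atom P, so 0 ||-/- P.
So the root 0 does not force the formula.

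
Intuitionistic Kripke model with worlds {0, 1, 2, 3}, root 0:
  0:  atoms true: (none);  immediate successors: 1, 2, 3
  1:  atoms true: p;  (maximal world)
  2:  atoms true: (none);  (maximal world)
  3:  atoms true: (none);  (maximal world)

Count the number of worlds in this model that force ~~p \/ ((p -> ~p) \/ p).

0: does not force it — 0 ||-/- ~~p \/ ((p -> ~p) \/ p): neither disjunct is forced at 0.
1: forces it.
2: forces it.
3: forces it.
Worlds forcing the formula: {1, 2, 3}.

3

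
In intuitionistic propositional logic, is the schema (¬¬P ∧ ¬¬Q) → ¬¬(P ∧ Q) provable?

This is the distribution of double negation over conjunction, which is intuitionistically derivable.
Assume ¬¬P, ¬¬Q, and ¬(P ∧ Q). From P we'd get ¬Q (since P ∧ Q is refuted), contradicting ¬¬Q; so ¬P, contradicting ¬¬P.

Yes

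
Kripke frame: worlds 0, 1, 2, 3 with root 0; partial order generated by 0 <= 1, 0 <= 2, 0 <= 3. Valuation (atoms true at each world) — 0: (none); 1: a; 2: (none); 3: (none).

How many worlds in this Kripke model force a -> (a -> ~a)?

2

0: does not force it — 0 ||-/- a -> (a -> ~a): at the accessible world 1, 1 ||- a but 1 ||-/- a -> ~a.
1: does not force it — 1 ||-/- a -> (a -> ~a): already at 1 itself, 1 ||- a but 1 ||-/- a -> ~a.
2: forces it.
3: forces it.
Worlds forcing the formula: {2, 3}.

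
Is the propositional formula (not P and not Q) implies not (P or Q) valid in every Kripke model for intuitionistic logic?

This is a constructively valid De Morgan direction (conjunction of negations to negated disjunction), which is intuitionistically derivable.
If both not P and not Q hold at a world, no accessible world forces P or forces Q, so none forces P or Q.

Yes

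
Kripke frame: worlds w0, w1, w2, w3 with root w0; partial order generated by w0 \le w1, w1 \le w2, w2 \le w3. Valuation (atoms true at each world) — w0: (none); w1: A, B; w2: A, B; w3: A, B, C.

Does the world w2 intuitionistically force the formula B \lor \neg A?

w2 \Vdash B \lor \neg A via the disjunct B.

Yes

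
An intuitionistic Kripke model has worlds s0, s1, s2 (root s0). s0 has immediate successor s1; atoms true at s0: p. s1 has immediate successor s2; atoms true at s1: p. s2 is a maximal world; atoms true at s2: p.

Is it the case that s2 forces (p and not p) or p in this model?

Yes

s2 forces (p and not p) or p via the disjunct p.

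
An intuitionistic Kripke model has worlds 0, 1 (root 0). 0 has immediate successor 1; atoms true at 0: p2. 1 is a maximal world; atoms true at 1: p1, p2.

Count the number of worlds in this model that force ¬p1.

0

0: does not force it — 0 ⊮ ¬p1 since 1 is accessible from 0 and 1 ⊩ p1.
1: does not force it.
Worlds forcing the formula: { }.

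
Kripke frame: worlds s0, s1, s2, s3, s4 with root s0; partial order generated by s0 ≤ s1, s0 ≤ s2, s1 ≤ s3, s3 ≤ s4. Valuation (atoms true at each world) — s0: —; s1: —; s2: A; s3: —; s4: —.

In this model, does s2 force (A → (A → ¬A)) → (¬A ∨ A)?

Yes

s2 ⊩ (A → (A → ¬A)) → (¬A ∨ A) vacuously: no world accessible from s2 forces the antecedent A → (A → ¬A).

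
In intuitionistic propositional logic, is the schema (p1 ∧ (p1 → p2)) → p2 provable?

This is modus ponens in implicational form, which is intuitionistically derivable.
If a world forces p1 and p1 → p2, then applying the implication at that world (which is accessible from itself) gives p2.

Yes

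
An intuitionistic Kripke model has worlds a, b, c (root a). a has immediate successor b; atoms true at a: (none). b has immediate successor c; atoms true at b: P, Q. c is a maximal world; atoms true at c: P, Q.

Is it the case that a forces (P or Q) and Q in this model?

a does not force (P or Q) and Q since a fails P or Q.

No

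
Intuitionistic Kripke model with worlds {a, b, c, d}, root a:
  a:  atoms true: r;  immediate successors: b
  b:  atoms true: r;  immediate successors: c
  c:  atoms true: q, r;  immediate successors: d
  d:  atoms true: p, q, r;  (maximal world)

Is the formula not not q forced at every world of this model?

a forces not not q: no world accessible from a forces not q.
Since the root a forces not not q and forcing is persistent (monotone upward), every world forces it.

Yes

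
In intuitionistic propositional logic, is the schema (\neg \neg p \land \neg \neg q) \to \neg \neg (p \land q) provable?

This is the distribution of double negation over conjunction, which is intuitionistically derivable.
Assume \neg \neg p, \neg \neg q, and \neg (p \land q). From p we'd get \neg q (since p \land q is refuted), contradicting \neg \neg q; so \neg p, contradicting \neg \neg p.

Yes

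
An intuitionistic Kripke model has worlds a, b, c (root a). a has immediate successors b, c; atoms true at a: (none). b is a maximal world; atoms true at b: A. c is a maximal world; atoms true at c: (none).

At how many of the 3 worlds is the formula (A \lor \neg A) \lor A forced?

2

a: does not force it — a \nVdash (A \lor \neg A) \lor A: neither disjunct is forced at a.
b: forces it.
c: forces it.
Worlds forcing the formula: {b, c}.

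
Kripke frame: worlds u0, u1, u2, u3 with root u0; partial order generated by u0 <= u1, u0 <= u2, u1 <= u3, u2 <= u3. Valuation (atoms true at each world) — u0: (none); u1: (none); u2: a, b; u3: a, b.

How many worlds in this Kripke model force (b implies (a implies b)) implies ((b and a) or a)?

2

u0: does not force it — u0 does not force (b implies (a implies b)) implies ((b and a) or a): already at u0 itself, u0 forces b implies (a implies b) but u0 does not force (b and a) or a.
u1: does not force it — u1 does not force (b implies (a implies b)) implies ((b and a) or a): already at u1 itself, u1 forces b implies (a implies b) but u1 does not force (b and a) or a.
u2: forces it.
u3: forces it.
Worlds forcing the formula: {u2, u3}.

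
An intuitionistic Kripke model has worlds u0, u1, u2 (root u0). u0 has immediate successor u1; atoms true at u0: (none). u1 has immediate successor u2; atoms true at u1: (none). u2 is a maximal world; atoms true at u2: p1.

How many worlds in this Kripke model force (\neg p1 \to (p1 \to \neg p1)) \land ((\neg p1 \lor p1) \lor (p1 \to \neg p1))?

u0: does not force it — u0 \nVdash (\neg p1 \to (p1 \to \neg p1)) \land ((\neg p1 \lor p1) \lor (p1 \to \neg p1)) since u0 fails (\neg p1 \lor p1) \lor (p1 \to \neg p1).
u1: does not force it — u1 \nVdash (\neg p1 \to (p1 \to \neg p1)) \land ((\neg p1 \lor p1) \lor (p1 \to \neg p1)) since u1 fails (\neg p1 \lor p1) \lor (p1 \to \neg p1).
u2: forces it.
Worlds forcing the formula: {u2}.

1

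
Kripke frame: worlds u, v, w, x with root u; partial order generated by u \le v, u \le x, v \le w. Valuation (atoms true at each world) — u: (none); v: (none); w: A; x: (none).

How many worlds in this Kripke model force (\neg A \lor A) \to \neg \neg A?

u: does not force it — u \nVdash (\neg A \lor A) \to \neg \neg A: at the accessible world x, x \Vdash \neg A \lor A but x \nVdash \neg \neg A.
v: forces it.
w: forces it.
x: does not force it — x \nVdash (\neg A \lor A) \to \neg \neg A: already at x itself, x \Vdash \neg A \lor A but x \nVdash \neg \neg A.
Worlds forcing the formula: {v, w}.

2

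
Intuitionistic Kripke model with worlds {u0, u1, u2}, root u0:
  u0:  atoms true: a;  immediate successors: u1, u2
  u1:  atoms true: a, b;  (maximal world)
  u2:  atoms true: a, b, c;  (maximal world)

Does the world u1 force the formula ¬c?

u1 ⊩ ¬c: no world accessible from u1 forces c.

Yes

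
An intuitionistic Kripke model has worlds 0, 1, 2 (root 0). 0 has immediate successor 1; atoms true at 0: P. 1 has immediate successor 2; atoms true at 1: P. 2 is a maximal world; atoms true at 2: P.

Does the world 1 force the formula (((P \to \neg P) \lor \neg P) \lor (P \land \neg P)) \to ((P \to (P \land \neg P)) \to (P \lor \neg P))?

Yes

1 \Vdash (((P \to \neg P) \lor \neg P) \lor (P \land \neg P)) \to ((P \to (P \land \neg P)) \to (P \lor \neg P)) vacuously: no world accessible from 1 forces the antecedent ((P \to \neg P) \lor \neg P) \lor (P \land \neg P).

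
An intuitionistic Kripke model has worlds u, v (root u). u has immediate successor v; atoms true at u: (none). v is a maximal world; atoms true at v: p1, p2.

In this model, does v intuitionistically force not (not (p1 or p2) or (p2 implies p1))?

v does not force not (not (p1 or p2) or (p2 implies p1)) since v is accessible from v and v forces not (p1 or p2) or (p2 implies p1).
v forces not (p1 or p2) or (p2 implies p1) via the disjunct p2 implies p1.

No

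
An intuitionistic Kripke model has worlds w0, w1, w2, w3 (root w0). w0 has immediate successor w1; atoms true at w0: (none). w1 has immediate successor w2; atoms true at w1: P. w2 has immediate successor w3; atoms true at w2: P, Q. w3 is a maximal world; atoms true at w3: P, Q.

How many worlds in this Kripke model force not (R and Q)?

4

w0: forces it.
w1: forces it.
w2: forces it.
w3: forces it.
Worlds forcing the formula: {w0, w1, w2, w3}.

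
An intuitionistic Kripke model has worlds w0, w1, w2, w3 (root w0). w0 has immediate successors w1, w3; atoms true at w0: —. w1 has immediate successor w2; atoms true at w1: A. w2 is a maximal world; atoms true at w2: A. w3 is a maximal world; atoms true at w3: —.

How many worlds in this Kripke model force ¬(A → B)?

2

w0: does not force it — w0 ⊮ ¬(A → B) since w3 is accessible from w0 and w3 ⊩ A → B.
w1: forces it.
w2: forces it.
w3: does not force it — w3 ⊮ ¬(A → B) since w3 is accessible from w3 and w3 ⊩ A → B.
Worlds forcing the formula: {w1, w2}.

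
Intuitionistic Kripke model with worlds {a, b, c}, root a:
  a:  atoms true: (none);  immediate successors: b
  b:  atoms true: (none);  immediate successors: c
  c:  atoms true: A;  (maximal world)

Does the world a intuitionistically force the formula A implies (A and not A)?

a does not force A implies (A and not A): at the accessible world c, c forces A but c does not force A and not A.
c does not force A and not A since c fails not A.

No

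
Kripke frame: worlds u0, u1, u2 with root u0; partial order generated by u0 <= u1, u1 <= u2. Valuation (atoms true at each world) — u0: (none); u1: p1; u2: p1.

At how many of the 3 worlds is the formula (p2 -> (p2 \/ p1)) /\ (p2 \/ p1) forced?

u0: does not force it — u0 ||-/- (p2 -> (p2 \/ p1)) /\ (p2 \/ p1) since u0 fails p2 \/ p1.
u1: forces it.
u2: forces it.
Worlds forcing the formula: {u1, u2}.

2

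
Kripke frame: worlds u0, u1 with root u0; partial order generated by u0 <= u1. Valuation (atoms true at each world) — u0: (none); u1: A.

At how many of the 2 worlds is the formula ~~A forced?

2

u0: forces it.
u1: forces it.
Worlds forcing the formula: {u0, u1}.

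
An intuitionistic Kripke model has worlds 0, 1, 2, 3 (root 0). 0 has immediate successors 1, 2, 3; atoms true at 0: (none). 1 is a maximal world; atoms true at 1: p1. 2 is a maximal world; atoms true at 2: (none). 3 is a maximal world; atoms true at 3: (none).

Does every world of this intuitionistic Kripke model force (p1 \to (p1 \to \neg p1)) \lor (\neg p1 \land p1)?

No

Not every world: 0 \nVdash (p1 \to (p1 \to \neg p1)) \lor (\neg p1 \land p1).
0 \nVdash (p1 \to (p1 \to \neg p1)) \lor (\neg p1 \land p1): neither disjunct is forced at 0.
0 \nVdash p1 \to (p1 \to \neg p1): at the accessible world 1, 1 \Vdash p1 but 1 \nVdash p1 \to \neg p1.
1 \nVdash p1 \to \neg p1: already at 1 itself, 1 \Vdash p1 but 1 \nVdash \neg p1.
1 \nVdash \neg p1 since 1 is accessible from 1 and 1 \Vdash p1.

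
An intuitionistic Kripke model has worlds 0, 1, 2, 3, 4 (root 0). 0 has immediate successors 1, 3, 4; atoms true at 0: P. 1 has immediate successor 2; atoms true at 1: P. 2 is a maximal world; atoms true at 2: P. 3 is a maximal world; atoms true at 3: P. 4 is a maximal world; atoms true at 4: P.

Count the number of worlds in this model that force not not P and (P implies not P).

0: does not force it — 0 does not force not not P and (P implies not P) since 0 fails P implies not P.
1: does not force it — 1 does not force not not P and (P implies not P) since 1 fails P implies not P.
2: does not force it — 2 does not force not not P and (P implies not P) since 2 fails P implies not P.
3: does not force it.
4: does not force it.
Worlds forcing the formula: { }.

0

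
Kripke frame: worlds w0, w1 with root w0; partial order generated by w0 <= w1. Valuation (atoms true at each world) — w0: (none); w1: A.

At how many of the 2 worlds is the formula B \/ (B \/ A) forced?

1

w0: does not force it — w0 ||-/- B \/ (B \/ A): neither disjunct is forced at w0.
w1: forces it.
Worlds forcing the formula: {w1}.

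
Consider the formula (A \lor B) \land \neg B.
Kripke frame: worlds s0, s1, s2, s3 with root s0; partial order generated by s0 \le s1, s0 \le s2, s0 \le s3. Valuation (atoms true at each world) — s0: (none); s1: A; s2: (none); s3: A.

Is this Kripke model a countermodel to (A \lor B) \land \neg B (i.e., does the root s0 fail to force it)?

s0 \nVdash (A \lor B) \land \neg B since s0 fails A \lor B.
So the root s0 does not force (A \lor B) \land \neg B; the model is a countermodel.

Yes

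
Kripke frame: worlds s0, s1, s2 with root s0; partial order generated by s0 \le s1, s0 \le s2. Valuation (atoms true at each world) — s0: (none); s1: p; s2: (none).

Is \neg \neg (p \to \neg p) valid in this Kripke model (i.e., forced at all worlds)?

No

Not every world: s0 \nVdash \neg \neg (p \to \neg p).
s0 \nVdash \neg \neg (p \to \neg p) since s1 is accessible from s0 and s1 \Vdash \neg (p \to \neg p).
s1 \Vdash \neg (p \to \neg p): no world accessible from s1 forces p \to \neg p.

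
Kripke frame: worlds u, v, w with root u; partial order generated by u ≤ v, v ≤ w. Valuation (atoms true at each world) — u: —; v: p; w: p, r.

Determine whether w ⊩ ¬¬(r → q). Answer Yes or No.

No

w ⊮ ¬¬(r → q) since w is accessible from w and w ⊩ ¬(r → q).
w ⊩ ¬(r → q): no world accessible from w forces r → q.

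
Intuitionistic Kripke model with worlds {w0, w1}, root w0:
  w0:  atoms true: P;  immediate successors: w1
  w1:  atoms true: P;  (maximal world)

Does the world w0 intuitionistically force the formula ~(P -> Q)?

w0 ||- ~(P -> Q): no world accessible from w0 forces P -> Q.

Yes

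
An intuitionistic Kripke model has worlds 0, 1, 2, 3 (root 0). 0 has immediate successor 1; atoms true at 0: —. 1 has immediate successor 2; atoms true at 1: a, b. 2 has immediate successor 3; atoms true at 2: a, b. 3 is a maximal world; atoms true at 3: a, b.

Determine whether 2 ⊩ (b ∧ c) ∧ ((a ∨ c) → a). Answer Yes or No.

2 ⊮ (b ∧ c) ∧ ((a ∨ c) → a) since 2 fails b ∧ c.

No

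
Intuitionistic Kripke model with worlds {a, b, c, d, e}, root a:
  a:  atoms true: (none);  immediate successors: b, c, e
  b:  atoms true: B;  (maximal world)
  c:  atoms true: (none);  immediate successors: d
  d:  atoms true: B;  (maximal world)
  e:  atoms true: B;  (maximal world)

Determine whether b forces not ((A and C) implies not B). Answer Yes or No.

b does not force not ((A and C) implies not B) since b is accessible from b and b forces (A and C) implies not B.
b forces (A and C) implies not B vacuously: no world accessible from b forces the antecedent A and C.

No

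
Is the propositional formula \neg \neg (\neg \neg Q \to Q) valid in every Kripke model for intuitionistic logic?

Yes

This is the double negation of double-negation elimination, which is intuitionistically derivable.
By Glivenko's theorem the double negation of any classical propositional tautology is intuitionistically provable; \neg \neg Q \to Q is classically a tautology.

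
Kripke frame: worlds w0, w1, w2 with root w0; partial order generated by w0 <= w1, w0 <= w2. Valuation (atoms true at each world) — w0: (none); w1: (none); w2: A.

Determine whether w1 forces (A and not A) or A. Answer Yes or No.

No

w1 does not force (A and not A) or A: neither disjunct is forced at w1.
w1 does not force A and not A since w1 fails A.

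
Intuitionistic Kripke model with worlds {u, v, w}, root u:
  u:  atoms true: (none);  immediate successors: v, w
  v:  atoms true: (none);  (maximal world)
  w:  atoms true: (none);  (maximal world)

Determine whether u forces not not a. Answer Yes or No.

No

u does not force not not a since u is accessible from u and u forces not a.
u forces not a: no world accessible from u forces a.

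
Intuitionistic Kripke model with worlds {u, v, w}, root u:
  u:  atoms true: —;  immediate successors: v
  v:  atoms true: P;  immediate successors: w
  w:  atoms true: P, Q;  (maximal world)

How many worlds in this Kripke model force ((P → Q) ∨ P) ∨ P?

2

u: does not force it — u ⊮ ((P → Q) ∨ P) ∨ P: neither disjunct is forced at u.
v: forces it.
w: forces it.
Worlds forcing the formula: {v, w}.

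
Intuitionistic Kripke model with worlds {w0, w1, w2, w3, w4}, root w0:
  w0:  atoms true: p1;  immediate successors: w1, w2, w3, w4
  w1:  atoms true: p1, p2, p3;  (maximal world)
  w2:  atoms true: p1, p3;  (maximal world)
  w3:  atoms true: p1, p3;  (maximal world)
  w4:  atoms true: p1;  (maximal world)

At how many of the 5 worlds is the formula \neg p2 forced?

3

w0: does not force it — w0 \nVdash \neg p2 since w1 is accessible from w0 and w1 \Vdash p2.
w1: does not force it — w1 \nVdash \neg p2 since w1 is accessible from w1 and w1 \Vdash p2.
w2: forces it.
w3: forces it.
w4: forces it.
Worlds forcing the formula: {w2, w3, w4}.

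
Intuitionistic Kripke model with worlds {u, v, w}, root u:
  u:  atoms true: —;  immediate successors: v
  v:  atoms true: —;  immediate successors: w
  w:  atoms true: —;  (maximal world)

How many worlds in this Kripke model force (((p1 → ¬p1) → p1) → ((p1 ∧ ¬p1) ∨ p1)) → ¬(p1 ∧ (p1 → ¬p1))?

u: forces it.
v: forces it.
w: forces it.
Worlds forcing the formula: {u, v, w}.

3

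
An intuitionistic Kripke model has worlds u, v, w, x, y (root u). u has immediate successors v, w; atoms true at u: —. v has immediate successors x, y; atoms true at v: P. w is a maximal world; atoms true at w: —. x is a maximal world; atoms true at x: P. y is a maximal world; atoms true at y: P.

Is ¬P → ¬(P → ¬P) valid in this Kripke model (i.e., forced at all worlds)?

No

Not every world: u ⊮ ¬P → ¬(P → ¬P).
u ⊮ ¬P → ¬(P → ¬P): at the accessible world w, w ⊩ ¬P but w ⊮ ¬(P → ¬P).
w ⊮ ¬(P → ¬P) since w is accessible from w and w ⊩ P → ¬P.
w ⊩ P → ¬P vacuously: no world accessible from w forces the antecedent P.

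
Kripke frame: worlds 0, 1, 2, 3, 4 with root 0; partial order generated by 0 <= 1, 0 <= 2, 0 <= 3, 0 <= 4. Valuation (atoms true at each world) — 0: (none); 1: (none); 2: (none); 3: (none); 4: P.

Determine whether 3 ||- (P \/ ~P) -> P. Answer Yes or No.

3 ||-/- (P \/ ~P) -> P: already at 3 itself, 3 ||- P \/ ~P but 3 ||-/- P.
3 lacks atom P, so 3 ||-/- P.

No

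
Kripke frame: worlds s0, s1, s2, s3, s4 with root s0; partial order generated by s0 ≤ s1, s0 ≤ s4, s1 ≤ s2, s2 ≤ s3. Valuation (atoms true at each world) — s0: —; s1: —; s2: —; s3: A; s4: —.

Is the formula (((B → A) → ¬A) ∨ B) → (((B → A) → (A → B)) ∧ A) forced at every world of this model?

No

Not every world: s0 ⊮ (((B → A) → ¬A) ∨ B) → (((B → A) → (A → B)) ∧ A).
s0 ⊮ (((B → A) → ¬A) ∨ B) → (((B → A) → (A → B)) ∧ A): at the accessible world s4, s4 ⊩ ((B → A) → ¬A) ∨ B but s4 ⊮ ((B → A) → (A → B)) ∧ A.
s4 ⊮ ((B → A) → (A → B)) ∧ A since s4 fails A.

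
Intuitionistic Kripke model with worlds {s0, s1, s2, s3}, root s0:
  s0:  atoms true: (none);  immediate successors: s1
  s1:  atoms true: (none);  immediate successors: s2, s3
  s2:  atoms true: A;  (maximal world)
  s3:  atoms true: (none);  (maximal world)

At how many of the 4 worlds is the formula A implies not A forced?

1

s0: does not force it — s0 does not force A implies not A: at the accessible world s2, s2 forces A but s2 does not force not A.
s1: does not force it — s1 does not force A implies not A: at the accessible world s2, s2 forces A but s2 does not force not A.
s2: does not force it — s2 does not force A implies not A: already at s2 itself, s2 forces A but s2 does not force not A.
s3: forces it.
Worlds forcing the formula: {s3}.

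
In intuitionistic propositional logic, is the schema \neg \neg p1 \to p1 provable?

No

This is double-negation elimination, which is not intuitionistically valid.
A Kripke countermodel: worlds a, b; order generated by a \le b; atoms true at each world — a:{}; b:{p1}.
a \nVdash \neg \neg p1 \to p1: already at a itself, a \Vdash \neg \neg p1 but a \nVdash p1.
a lacks atom p1, so a \nVdash p1.
So the root a does not force the formula.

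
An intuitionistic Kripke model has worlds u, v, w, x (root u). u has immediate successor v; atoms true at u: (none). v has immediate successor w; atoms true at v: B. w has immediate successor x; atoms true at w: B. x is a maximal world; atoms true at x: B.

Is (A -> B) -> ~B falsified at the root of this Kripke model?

Yes

u ||-/- (A -> B) -> ~B: already at u itself, u ||- A -> B but u ||-/- ~B.
u ||-/- ~B since v is accessible from u and v ||- B.
So the root u does not force (A -> B) -> ~B; the model is a countermodel.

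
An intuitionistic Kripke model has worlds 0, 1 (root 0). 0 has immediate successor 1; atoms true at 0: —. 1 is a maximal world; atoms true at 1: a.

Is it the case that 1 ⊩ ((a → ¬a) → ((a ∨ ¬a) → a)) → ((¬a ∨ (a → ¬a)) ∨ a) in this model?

1 ⊩ ((a → ¬a) → ((a ∨ ¬a) → a)) → ((¬a ∨ (a → ¬a)) ∨ a): every world accessible from 1 that forces (a → ¬a) → ((a ∨ ¬a) → a) (namely 1) also forces (¬a ∨ (a → ¬a)) ∨ a.

Yes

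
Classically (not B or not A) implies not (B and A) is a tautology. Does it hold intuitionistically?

This is a constructively valid De Morgan direction (disjunction of negations to negated conjunction), which is intuitionistically derivable.
If not B holds at a world then no accessible world forces B, hence none forces B and A; likewise for not A.

Yes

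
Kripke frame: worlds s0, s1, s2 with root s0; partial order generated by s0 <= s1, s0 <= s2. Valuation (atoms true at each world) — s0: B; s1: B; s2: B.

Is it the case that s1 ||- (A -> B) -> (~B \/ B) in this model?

s1 ||- (A -> B) -> (~B \/ B): every world accessible from s1 that forces A -> B (namely s1) also forces ~B \/ B.

Yes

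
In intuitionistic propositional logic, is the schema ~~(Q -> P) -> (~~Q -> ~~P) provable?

Yes

This is the distribution of double negation over implication, which is intuitionistically derivable.
Assume ~~(Q -> P) and ~~Q; suppose ~P. Then Q -> P would give ~Q (by contraposition), contradicting ~~Q; so ~(Q -> P), contradicting ~~(Q -> P). Hence ~~P.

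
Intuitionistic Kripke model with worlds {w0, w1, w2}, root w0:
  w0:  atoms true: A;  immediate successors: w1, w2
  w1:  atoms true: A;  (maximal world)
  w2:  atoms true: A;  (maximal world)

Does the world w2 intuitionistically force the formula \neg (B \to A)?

No

w2 \nVdash \neg (B \to A) since w2 is accessible from w2 and w2 \Vdash B \to A.
w2 \Vdash B \to A vacuously: no world accessible from w2 forces the antecedent B.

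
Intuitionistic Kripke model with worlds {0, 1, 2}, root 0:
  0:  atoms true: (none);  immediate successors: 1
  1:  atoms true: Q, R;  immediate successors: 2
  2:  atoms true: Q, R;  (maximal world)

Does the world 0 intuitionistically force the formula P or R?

No

0 does not force P or R: neither disjunct is forced at 0.
0 lacks atom P, so 0 does not force P.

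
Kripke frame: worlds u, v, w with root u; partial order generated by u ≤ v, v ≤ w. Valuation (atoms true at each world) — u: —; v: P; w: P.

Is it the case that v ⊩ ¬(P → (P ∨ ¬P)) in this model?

No

v ⊮ ¬(P → (P ∨ ¬P)) since v is accessible from v and v ⊩ P → (P ∨ ¬P).
v ⊩ P → (P ∨ ¬P): every world accessible from v that forces P (namely v, w) also forces P ∨ ¬P.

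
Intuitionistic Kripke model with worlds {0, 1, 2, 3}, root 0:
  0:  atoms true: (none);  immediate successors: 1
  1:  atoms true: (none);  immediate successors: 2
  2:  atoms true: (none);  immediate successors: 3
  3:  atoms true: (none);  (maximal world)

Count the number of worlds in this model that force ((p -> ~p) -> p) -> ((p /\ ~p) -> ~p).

4

0: forces it.
1: forces it.
2: forces it.
3: forces it.
Worlds forcing the formula: {0, 1, 2, 3}.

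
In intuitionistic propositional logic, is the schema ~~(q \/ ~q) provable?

Yes

This is the double negation of excluded middle, which is intuitionistically derivable.
Assuming ~(q \/ ~q): from q we'd get q \/ ~q, so ~q; but then q \/ ~q again — contradiction. Hence ~~(q \/ ~q).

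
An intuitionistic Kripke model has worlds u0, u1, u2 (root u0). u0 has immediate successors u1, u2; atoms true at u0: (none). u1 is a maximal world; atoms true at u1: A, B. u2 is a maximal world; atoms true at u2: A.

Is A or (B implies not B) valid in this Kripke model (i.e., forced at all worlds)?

Not every world: u0 does not force A or (B implies not B).
u0 does not force A or (B implies not B): neither disjunct is forced at u0.
u0 lacks atom A, so u0 does not force A.

No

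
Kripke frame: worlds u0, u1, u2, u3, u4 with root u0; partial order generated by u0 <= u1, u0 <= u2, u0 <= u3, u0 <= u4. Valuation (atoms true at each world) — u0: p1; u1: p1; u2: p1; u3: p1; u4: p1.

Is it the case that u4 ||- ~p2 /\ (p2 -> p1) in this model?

Yes

u4 ||- ~p2 /\ (p2 -> p1) since u4 forces both conjuncts.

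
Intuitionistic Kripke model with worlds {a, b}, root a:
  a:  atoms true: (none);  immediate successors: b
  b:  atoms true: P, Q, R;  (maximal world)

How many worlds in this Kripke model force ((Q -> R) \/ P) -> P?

a: does not force it — a ||-/- ((Q -> R) \/ P) -> P: already at a itself, a ||- (Q -> R) \/ P but a ||-/- P.
b: forces it.
Worlds forcing the formula: {b}.

1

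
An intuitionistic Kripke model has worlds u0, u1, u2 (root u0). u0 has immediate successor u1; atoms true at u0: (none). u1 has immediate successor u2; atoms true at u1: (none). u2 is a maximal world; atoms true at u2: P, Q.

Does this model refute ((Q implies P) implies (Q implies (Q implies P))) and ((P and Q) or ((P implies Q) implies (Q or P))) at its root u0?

u0 does not force ((Q implies P) implies (Q implies (Q implies P))) and ((P and Q) or ((P implies Q) implies (Q or P))) since u0 fails (P and Q) or ((P implies Q) implies (Q or P)).
So the root u0 does not force ((Q implies P) implies (Q implies (Q implies P))) and ((P and Q) or ((P implies Q) implies (Q or P))); the model is a countermodel.

Yes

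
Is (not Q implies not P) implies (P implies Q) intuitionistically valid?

This is the converse of contraposition, which is not intuitionistically valid.
A Kripke countermodel: worlds u, v; order generated by u <= v; atoms true at each world — u:{P}; v:{P,Q}.
u does not force (not Q implies not P) implies (P implies Q): already at u itself, u forces not Q implies not P but u does not force P implies Q.
u does not force P implies Q: already at u itself, u forces P but u does not force Q.
u lacks atom Q, so u does not force Q.
So the root u does not force the formula.

No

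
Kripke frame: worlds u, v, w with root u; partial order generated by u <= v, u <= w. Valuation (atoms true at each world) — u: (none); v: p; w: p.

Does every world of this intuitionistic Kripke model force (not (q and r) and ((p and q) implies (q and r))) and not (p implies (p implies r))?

u forces (not (q and r) and ((p and q) implies (q and r))) and not (p implies (p implies r)) since u forces both conjuncts.
Since the root u forces (not (q and r) and ((p and q) implies (q and r))) and not (p implies (p implies r)) and forcing is persistent (monotone upward), every world forces it.

Yes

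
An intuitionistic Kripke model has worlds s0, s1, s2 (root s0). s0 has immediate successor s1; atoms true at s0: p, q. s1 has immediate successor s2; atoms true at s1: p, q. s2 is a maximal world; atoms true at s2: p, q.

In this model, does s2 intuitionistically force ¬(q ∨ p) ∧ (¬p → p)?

s2 ⊮ ¬(q ∨ p) ∧ (¬p → p) since s2 fails ¬(q ∨ p).

No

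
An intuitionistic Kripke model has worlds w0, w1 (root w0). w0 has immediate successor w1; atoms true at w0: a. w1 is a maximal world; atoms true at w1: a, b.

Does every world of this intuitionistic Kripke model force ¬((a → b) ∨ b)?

Not every world: w0 ⊮ ¬((a → b) ∨ b).
w0 ⊮ ¬((a → b) ∨ b) since w1 is accessible from w0 and w1 ⊩ (a → b) ∨ b.
w1 ⊩ (a → b) ∨ b via the disjunct a → b.

No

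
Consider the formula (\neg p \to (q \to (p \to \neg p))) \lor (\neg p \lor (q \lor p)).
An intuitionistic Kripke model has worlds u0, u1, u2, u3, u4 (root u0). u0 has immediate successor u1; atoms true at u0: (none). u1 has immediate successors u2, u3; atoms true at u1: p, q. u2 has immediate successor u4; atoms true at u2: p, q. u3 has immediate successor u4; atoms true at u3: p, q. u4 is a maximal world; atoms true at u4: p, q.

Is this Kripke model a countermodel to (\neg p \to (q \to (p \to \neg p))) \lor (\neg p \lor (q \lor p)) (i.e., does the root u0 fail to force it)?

u0 \Vdash (\neg p \to (q \to (p \to \neg p))) \lor (\neg p \lor (q \lor p)) via the disjunct \neg p \to (q \to (p \to \neg p)).
So the root u0 forces (\neg p \to (q \to (p \to \neg p))) \lor (\neg p \lor (q \lor p)); the model is not a countermodel.

No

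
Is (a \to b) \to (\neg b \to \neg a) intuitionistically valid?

This is the forward direction of contraposition, which is intuitionistically derivable.
Assume a \to b and \neg b. If a held then b would follow, contradicting \neg b; so \neg a.

Yes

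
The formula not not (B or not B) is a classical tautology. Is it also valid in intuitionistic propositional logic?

This is the double negation of excluded middle, which is intuitionistically derivable.
Assuming not (B or not B): from B we'd get B or not B, so not B; but then B or not B again — contradiction. Hence not not (B or not B).

Yes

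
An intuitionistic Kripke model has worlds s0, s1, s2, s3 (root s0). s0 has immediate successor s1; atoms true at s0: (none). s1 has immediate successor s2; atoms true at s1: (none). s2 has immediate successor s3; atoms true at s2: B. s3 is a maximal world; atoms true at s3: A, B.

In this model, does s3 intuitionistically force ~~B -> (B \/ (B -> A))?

s3 ||- ~~B -> (B \/ (B -> A)): every world accessible from s3 that forces ~~B (namely s3) also forces B \/ (B -> A).

Yes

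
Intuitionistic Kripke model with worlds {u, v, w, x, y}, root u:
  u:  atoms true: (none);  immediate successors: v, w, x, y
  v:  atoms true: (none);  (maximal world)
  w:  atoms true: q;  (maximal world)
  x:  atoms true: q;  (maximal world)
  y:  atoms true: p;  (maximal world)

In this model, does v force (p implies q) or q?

Yes

v forces (p implies q) or q via the disjunct p implies q.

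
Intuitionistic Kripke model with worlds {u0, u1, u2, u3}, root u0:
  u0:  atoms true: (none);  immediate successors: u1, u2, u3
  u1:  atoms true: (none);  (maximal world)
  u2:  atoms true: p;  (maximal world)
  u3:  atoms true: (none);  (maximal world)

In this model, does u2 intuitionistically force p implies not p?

No

u2 does not force p implies not p: already at u2 itself, u2 forces p but u2 does not force not p.
u2 does not force not p since u2 is accessible from u2 and u2 forces p.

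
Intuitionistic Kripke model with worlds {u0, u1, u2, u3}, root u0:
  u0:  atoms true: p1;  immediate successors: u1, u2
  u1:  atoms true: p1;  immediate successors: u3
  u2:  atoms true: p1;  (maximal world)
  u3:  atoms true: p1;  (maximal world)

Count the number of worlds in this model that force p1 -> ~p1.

u0: does not force it — u0 ||-/- p1 -> ~p1: already at u0 itself, u0 ||- p1 but u0 ||-/- ~p1.
u1: does not force it — u1 ||-/- p1 -> ~p1: already at u1 itself, u1 ||- p1 but u1 ||-/- ~p1.
u2: does not force it.
u3: does not force it.
Worlds forcing the formula: { }.

0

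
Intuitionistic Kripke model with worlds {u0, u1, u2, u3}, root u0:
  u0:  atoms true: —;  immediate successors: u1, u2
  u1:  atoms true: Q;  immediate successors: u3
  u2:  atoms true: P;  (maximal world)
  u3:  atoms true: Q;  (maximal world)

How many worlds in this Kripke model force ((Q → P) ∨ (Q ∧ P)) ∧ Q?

u0: does not force it — u0 ⊮ ((Q → P) ∨ (Q ∧ P)) ∧ Q since u0 fails (Q → P) ∨ (Q ∧ P).
u1: does not force it.
u2: does not force it.
u3: does not force it.
Worlds forcing the formula: { }.

0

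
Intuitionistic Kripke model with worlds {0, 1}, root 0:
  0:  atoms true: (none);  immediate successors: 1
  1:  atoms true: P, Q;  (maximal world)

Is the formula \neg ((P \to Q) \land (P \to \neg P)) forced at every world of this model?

0 \Vdash \neg ((P \to Q) \land (P \to \neg P)): no world accessible from 0 forces (P \to Q) \land (P \to \neg P).
Since the root 0 forces \neg ((P \to Q) \land (P \to \neg P)) and forcing is persistent (monotone upward), every world forces it.

Yes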